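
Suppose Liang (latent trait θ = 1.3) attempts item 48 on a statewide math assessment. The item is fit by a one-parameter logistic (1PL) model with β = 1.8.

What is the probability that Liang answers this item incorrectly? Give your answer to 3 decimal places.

P(θ) = 1 / (1 + exp(−(θ − β)))
Exponent: (1.3 − 1.8) = -0.5000
1/(1 + e^{0.5000}) = 0.3775
P = 0.3775
P(incorrect) = 1 − 0.3775 = 0.6225

0.622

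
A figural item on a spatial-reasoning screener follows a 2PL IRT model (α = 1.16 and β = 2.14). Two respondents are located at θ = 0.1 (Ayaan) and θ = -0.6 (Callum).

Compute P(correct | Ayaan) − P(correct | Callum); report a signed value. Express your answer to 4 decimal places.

0.0458

P(θ) = 1 / (1 + exp(−α(θ − β)))
P(Ayaan) = 0.0858  [exponent -2.3664]
P(Callum) = 0.0400  [exponent -3.1784]
Difference = 0.0858 − 0.0400 = 0.0458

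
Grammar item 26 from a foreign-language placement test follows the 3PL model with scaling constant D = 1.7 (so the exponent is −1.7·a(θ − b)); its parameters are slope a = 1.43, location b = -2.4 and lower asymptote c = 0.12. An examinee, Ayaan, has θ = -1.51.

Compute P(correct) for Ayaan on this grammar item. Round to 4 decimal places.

P(θ) = c + (1 − c) · 1 / (1 + exp(−D·a(θ − b)))
Exponent: 1.7 × 1.43 × (-1.51 − (-2.4)) = 2.1636
1/(1 + e^{-2.1636}) = 0.8969
P = 0.12 + 0.88 × 0.8969 = 0.9093

0.9093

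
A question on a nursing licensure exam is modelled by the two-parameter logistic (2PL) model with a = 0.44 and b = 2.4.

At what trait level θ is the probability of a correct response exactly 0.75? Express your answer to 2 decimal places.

4.90

P(θ) = 1 / (1 + exp(−a(θ − b)))
logit = ln(0.7500/0.2500) = 1.0986
θ = b + logit/(a) = 2.4 + 1.0986/0.4400 = 4.8968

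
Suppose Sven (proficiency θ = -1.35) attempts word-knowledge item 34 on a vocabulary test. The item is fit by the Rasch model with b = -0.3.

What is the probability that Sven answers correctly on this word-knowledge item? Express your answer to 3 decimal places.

0.259

P(θ) = 1 / (1 + exp(−(θ − b)))
Exponent: (-1.35 − (-0.3)) = -1.0500
1/(1 + e^{1.0500}) = 0.2592
P = 0.2592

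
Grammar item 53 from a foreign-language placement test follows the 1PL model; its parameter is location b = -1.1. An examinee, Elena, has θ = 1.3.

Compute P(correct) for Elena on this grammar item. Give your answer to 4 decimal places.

0.9168

P(θ) = 1 / (1 + exp(−(θ − b)))
Exponent: (1.3 − (-1.1)) = 2.4000
1/(1 + e^{-2.4000}) = 0.9168
P = 0.9168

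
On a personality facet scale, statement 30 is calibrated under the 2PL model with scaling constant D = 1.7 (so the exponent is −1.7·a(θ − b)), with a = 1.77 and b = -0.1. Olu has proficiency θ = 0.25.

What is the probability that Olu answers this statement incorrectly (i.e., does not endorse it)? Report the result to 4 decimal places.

P(θ) = 1 / (1 + exp(−D·a(θ − b)))
Exponent: 1.7 × 1.77 × (0.25 − (-0.1)) = 1.0531
1/(1 + e^{-1.0531}) = 0.7414
P = 0.7414
P(incorrect) = 1 − 0.7414 = 0.2586

0.2586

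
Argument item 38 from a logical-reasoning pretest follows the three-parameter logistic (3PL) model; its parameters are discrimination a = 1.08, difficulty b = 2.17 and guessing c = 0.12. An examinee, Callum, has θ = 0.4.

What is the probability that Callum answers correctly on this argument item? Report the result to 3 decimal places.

0.233

P(θ) = c + (1 − c) · 1 / (1 + exp(−a(θ − b)))
Exponent: 1.08 × (0.4 − 2.17) = -1.9116
1/(1 + e^{1.9116}) = 0.1288
P = 0.12 + 0.88 × 0.1288 = 0.2333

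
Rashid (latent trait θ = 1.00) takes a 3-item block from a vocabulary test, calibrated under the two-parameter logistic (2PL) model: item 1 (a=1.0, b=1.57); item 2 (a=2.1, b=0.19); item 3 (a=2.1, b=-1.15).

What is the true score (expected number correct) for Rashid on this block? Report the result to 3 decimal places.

2.196

P(θ) = 1 / (1 + exp(−a(θ − b)))
P_1 = 1/(1+e^{0.5700}) = 0.3612
P_2 = 1/(1+e^{-1.7010}) = 0.8457
P_3 = 1/(1+e^{-4.5150}) = 0.9892
E[score] = 0.3612 + 0.8457 + 0.9892 = 2.1961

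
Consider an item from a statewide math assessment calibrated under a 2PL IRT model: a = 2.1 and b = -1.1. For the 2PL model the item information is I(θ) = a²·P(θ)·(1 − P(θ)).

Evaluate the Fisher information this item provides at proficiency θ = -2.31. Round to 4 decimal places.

0.2986

P = 1/(1+e^{2.5410}) = 0.0730
P(1−P) = 0.0730 × 0.9270 = 0.0677
I = a² × P(1−P) = 2.1² × 0.0677 = 0.29856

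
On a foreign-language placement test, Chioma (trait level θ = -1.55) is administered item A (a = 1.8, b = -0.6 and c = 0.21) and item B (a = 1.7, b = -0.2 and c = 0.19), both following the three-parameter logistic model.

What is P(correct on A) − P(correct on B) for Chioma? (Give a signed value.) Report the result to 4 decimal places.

0.0669

P(θ) = c + (1 − c) · 1 / (1 + exp(−a(θ − b)))
P_A = 0.3310
P_B = 0.2641
P_A − P_B = 0.0669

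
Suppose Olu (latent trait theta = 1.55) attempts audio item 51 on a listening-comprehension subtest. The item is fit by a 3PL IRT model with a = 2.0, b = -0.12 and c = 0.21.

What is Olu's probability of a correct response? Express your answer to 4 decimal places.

P(theta) = c + (1 − c) · 1 / (1 + exp(−a(theta − b)))
Exponent: 2.0 × (1.55 − (-0.12)) = 3.3400
1/(1 + e^{-3.3400}) = 0.9658
P = 0.21 + 0.79 × 0.9658 = 0.9730

0.9730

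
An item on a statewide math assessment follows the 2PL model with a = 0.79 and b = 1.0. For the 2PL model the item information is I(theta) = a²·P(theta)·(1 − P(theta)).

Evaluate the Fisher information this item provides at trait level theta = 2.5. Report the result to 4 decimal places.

P = 1/(1+e^{-1.1850}) = 0.7658
P(1−P) = 0.7658 × 0.2342 = 0.1793
I = a² × P(1−P) = 0.79² × 0.1793 = 0.11192

0.1119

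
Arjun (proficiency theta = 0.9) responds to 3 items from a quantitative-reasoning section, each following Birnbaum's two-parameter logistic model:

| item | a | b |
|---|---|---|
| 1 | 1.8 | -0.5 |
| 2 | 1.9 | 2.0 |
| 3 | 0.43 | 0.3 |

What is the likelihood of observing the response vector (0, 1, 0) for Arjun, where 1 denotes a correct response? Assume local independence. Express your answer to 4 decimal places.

P(theta) = 1 / (1 + exp(−a(theta − b)))
P_1 = 1/(1+e^{-2.5200}) = 0.9255
P_2 = 1/(1+e^{2.0900}) = 0.1101
P_3 = 1/(1+e^{-0.2580}) = 0.5641
L = (1−P_1) × P_2 × (1−P_3) = 0.0745 × 0.1101 × 0.4359 = 0.00357

0.0036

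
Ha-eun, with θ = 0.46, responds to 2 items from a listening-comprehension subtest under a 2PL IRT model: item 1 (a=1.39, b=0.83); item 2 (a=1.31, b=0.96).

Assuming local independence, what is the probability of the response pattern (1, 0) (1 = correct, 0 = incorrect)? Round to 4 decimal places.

0.2463

P(θ) = 1 / (1 + exp(−a(θ − b)))
P_1 = 1/(1+e^{0.5143}) = 0.3742
P_2 = 1/(1+e^{0.6550}) = 0.3419
L = P_1 × (1−P_2) = 0.3742 × 0.6581 = 0.24627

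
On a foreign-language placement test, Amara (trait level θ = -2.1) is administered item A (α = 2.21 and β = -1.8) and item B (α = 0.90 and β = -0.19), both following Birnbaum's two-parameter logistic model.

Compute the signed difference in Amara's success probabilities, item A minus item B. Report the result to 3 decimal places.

P(θ) = 1 / (1 + exp(−α(θ − β)))
P_A = 0.3401
P_B = 0.1520
P_A − P_B = 0.1881

0.188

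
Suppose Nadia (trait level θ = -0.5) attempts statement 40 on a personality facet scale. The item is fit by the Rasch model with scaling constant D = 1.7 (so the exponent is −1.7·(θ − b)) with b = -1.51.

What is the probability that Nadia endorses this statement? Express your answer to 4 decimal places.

0.8477

P(θ) = 1 / (1 + exp(−D·(θ − b)))
Exponent: 1.7 × (-0.5 − (-1.51)) = 1.7170
1/(1 + e^{-1.7170}) = 0.8477
P = 0.8477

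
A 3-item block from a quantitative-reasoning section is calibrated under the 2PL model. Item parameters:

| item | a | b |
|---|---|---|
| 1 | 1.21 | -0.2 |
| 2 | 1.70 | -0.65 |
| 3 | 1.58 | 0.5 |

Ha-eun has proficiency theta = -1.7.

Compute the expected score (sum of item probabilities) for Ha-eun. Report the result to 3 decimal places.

P(theta) = 1 / (1 + exp(−a(theta − b)))
P_1 = 1/(1+e^{1.8150}) = 0.1400
P_2 = 1/(1+e^{1.7850}) = 0.1437
P_3 = 1/(1+e^{3.4760}) = 0.0300
E[score] = 0.1400 + 0.1437 + 0.0300 = 0.3137

0.314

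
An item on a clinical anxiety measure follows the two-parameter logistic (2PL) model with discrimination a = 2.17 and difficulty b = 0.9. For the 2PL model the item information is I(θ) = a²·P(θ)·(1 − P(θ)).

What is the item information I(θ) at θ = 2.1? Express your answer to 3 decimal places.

P = 1/(1+e^{-2.6040}) = 0.9311
P(1−P) = 0.9311 × 0.0689 = 0.0641
I = a² × P(1−P) = 2.17² × 0.0641 = 0.30201

0.302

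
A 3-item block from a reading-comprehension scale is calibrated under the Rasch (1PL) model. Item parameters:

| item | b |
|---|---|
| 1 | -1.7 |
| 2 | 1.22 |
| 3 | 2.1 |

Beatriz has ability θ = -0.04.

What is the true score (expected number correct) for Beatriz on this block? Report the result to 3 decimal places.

1.166

P(θ) = 1 / (1 + exp(−(θ − b)))
P_1 = 1/(1+e^{-1.6600}) = 0.8402
P_2 = 1/(1+e^{1.2600}) = 0.2210
P_3 = 1/(1+e^{2.1400}) = 0.1053
E[score] = 0.8402 + 0.2210 + 0.1053 = 1.1665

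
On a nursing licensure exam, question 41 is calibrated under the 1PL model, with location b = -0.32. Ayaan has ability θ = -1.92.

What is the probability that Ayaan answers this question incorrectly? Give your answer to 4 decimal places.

0.8320

P(θ) = 1 / (1 + exp(−(θ − b)))
Exponent: (-1.92 − (-0.32)) = -1.6000
1/(1 + e^{1.6000}) = 0.1680
P = 0.1680
P(incorrect) = 1 − 0.1680 = 0.8320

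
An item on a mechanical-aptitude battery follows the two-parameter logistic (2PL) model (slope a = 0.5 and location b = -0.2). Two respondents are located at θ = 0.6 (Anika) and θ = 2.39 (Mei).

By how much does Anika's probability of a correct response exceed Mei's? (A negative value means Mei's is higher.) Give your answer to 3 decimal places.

-0.186

P(θ) = 1 / (1 + exp(−a(θ − b)))
P(Anika) = 0.5987  [exponent 0.4000]
P(Mei) = 0.7850  [exponent 1.2950]
Difference = 0.5987 − 0.7850 = -0.1863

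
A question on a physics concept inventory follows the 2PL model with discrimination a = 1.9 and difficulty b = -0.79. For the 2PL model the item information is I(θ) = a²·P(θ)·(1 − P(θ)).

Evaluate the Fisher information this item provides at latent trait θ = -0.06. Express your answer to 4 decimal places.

0.5774

P = 1/(1+e^{-1.3870}) = 0.8001
P(1−P) = 0.8001 × 0.1999 = 0.1599
I = a² × P(1−P) = 1.9² × 0.1599 = 0.57736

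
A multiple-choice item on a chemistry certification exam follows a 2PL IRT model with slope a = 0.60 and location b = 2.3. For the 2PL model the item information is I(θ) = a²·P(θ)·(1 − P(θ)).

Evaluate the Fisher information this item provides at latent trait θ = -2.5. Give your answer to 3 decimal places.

P = 1/(1+e^{2.8800}) = 0.0532
P(1−P) = 0.0532 × 0.9468 = 0.0503
I = a² × P(1−P) = 0.60² × 0.0503 = 0.01812

0.018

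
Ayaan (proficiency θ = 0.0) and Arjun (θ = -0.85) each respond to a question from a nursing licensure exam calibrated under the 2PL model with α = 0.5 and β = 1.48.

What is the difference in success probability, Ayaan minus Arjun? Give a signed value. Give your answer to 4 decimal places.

0.0852

P(θ) = 1 / (1 + exp(−α(θ − β)))
P(Ayaan) = 0.3230  [exponent -0.7400]
P(Arjun) = 0.2378  [exponent -1.1650]
Difference = 0.3230 − 0.2378 = 0.0852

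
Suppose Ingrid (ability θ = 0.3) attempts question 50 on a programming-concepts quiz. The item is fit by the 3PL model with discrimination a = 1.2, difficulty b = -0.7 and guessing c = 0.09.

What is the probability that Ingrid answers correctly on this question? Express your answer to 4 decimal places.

P(θ) = c + (1 − c) · 1 / (1 + exp(−a(θ − b)))
Exponent: 1.2 × (0.3 − (-0.7)) = 1.2000
1/(1 + e^{-1.2000}) = 0.7685
P = 0.09 + 0.91 × 0.7685 = 0.7894

0.7894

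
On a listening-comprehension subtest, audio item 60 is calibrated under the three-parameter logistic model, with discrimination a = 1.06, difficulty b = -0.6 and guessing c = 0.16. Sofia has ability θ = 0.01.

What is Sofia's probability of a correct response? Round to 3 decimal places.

P(θ) = c + (1 − c) · 1 / (1 + exp(−a(θ − b)))
Exponent: 1.06 × (0.01 − (-0.6)) = 0.6466
1/(1 + e^{-0.6466}) = 0.6562
P = 0.16 + 0.84 × 0.6562 = 0.7112

0.711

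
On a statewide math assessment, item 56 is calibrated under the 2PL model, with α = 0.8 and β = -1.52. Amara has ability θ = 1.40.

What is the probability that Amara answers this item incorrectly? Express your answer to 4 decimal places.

P(θ) = 1 / (1 + exp(−α(θ − β)))
Exponent: 0.8 × (1.40 − (-1.52)) = 2.3360
1/(1 + e^{-2.3360}) = 0.9118
P(incorrect) = 1 − 0.9118 = 0.0882

0.0882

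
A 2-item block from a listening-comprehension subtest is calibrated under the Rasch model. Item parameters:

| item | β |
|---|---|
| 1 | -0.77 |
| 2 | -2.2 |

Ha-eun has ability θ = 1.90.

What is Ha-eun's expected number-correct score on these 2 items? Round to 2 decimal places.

1.92

P(θ) = 1 / (1 + exp(−(θ − β)))
P_1 = 1/(1+e^{-2.6700}) = 0.9352
P_2 = 1/(1+e^{-4.1000}) = 0.9837
E[score] = 0.9352 + 0.9837 = 1.9189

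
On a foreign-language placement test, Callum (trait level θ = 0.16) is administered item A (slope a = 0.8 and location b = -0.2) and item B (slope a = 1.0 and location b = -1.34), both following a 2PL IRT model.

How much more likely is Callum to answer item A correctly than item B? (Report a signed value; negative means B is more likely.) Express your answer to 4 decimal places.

-0.2461

P(θ) = 1 / (1 + exp(−a(θ − b)))
P_A = 0.5715
P_B = 0.8176
P_A − P_B = -0.2461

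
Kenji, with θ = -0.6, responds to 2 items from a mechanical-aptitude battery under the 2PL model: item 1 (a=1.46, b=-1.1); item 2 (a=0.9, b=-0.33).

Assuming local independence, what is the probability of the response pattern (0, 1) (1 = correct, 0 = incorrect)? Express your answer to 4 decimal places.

0.1429

P(θ) = 1 / (1 + exp(−a(θ − b)))
P_1 = 1/(1+e^{-0.7300}) = 0.6748
P_2 = 1/(1+e^{0.2430}) = 0.4395
L = (1−P_1) × P_2 = 0.3252 × 0.4395 = 0.14294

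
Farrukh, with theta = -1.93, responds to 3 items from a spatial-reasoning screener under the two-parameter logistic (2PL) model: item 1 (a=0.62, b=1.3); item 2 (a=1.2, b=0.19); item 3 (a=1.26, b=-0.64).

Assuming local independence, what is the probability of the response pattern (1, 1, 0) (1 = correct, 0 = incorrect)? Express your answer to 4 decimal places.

P(theta) = 1 / (1 + exp(−a(theta − b)))
P_1 = 1/(1+e^{2.0026}) = 0.1189
P_2 = 1/(1+e^{2.5440}) = 0.0728
P_3 = 1/(1+e^{1.6254}) = 0.1645
L = P_1 × P_2 × (1−P_3) = 0.1189 × 0.0728 × 0.8355 = 0.00724

0.0072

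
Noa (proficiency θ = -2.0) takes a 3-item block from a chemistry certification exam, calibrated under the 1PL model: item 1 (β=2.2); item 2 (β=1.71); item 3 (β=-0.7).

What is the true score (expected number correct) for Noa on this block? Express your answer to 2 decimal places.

0.25

P(θ) = 1 / (1 + exp(−(θ − β)))
P_1 = 1/(1+e^{4.2000}) = 0.0148
P_2 = 1/(1+e^{3.7100}) = 0.0239
P_3 = 1/(1+e^{1.3000}) = 0.2142
E[score] = 0.0148 + 0.0239 + 0.2142 = 0.2528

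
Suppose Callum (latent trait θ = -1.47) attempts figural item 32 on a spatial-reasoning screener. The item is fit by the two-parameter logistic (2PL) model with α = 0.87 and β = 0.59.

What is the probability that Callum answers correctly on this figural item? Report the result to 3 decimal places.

P(θ) = 1 / (1 + exp(−α(θ − β)))
Exponent: 0.87 × (-1.47 − 0.59) = -1.7922
1/(1 + e^{1.7922}) = 0.1428

0.143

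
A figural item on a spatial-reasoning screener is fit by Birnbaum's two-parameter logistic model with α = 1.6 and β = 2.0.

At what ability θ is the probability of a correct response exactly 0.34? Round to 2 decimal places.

1.59

P(θ) = 1 / (1 + exp(−α(θ − β)))
logit = ln(0.3400/0.6600) = -0.6633
θ = β + logit/(α) = 2.0 + (-0.6633)/1.6000 = 1.5854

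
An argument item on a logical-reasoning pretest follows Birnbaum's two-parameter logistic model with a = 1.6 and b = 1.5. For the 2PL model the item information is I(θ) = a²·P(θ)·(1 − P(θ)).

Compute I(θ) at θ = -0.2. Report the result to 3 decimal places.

0.148

P = 1/(1+e^{2.7200}) = 0.0618
P(1−P) = 0.0618 × 0.9382 = 0.0580
I = a² × P(1−P) = 1.6² × 0.0580 = 0.14844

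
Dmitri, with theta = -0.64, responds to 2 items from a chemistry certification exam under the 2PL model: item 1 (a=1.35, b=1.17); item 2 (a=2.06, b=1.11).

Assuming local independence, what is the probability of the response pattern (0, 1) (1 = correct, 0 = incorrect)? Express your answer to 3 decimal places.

P(theta) = 1 / (1 + exp(−a(theta − b)))
P_1 = 1/(1+e^{2.4435}) = 0.0799
P_2 = 1/(1+e^{3.6050}) = 0.0265
L = (1−P_1) × P_2 = 0.9201 × 0.0265 = 0.02435

0.024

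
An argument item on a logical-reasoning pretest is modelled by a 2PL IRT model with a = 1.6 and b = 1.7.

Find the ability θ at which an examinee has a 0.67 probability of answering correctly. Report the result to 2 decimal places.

2.14

P(θ) = 1 / (1 + exp(−a(θ − b)))
logit = ln(0.6700/0.3300) = 0.7082
θ = b + logit/(a) = 1.7 + 0.7082/1.6000 = 2.1426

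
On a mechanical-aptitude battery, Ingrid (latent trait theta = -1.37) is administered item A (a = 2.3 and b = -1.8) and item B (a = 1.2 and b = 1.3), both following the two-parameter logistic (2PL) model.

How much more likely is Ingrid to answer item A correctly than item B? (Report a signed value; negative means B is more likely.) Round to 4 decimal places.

0.6899

P(theta) = 1 / (1 + exp(−a(theta − b)))
P_A = 0.7289
P_B = 0.0390
P_A − P_B = 0.6899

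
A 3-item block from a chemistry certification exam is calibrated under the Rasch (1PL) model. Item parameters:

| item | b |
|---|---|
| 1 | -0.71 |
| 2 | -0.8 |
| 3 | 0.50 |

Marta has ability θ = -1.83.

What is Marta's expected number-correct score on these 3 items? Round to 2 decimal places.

P(θ) = 1 / (1 + exp(−(θ − b)))
P_1 = 1/(1+e^{1.1200}) = 0.2460
P_2 = 1/(1+e^{1.0300}) = 0.2631
P_3 = 1/(1+e^{2.3300}) = 0.0887
E[score] = 0.2460 + 0.2631 + 0.0887 = 0.5978

0.60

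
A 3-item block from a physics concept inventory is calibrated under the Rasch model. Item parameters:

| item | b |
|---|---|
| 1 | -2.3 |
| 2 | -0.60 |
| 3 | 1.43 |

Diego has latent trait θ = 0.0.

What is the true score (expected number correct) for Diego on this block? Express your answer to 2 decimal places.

1.75

P(θ) = 1 / (1 + exp(−(θ − b)))
P_1 = 1/(1+e^{-2.3000}) = 0.9089
P_2 = 1/(1+e^{-0.6000}) = 0.6457
P_3 = 1/(1+e^{1.4300}) = 0.1931
E[score] = 0.9089 + 0.6457 + 0.1931 = 1.7476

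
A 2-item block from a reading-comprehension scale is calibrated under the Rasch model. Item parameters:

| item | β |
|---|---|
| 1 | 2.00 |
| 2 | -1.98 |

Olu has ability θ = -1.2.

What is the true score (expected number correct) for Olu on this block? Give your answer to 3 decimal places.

0.725

P(θ) = 1 / (1 + exp(−(θ − β)))
P_1 = 1/(1+e^{3.2000}) = 0.0392
P_2 = 1/(1+e^{-0.7800}) = 0.6857
E[score] = 0.0392 + 0.6857 = 0.7248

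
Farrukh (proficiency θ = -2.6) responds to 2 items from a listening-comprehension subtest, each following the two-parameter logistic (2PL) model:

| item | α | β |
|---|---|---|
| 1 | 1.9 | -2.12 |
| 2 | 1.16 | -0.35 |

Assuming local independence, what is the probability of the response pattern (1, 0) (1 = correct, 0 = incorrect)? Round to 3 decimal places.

0.267

P(θ) = 1 / (1 + exp(−α(θ − β)))
P_1 = 1/(1+e^{0.9120}) = 0.2866
P_2 = 1/(1+e^{2.6100}) = 0.0685
L = P_1 × (1−P_2) = 0.2866 × 0.9315 = 0.26696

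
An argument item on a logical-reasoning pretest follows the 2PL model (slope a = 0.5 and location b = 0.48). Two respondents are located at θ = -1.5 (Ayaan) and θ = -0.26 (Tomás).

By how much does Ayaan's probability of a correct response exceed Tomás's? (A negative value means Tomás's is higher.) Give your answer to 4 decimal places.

-0.1376

P(θ) = 1 / (1 + exp(−a(θ − b)))
P(Ayaan) = 0.2709  [exponent -0.9900]
P(Tomás) = 0.4085  [exponent -0.3700]
Difference = 0.2709 − 0.4085 = -0.1376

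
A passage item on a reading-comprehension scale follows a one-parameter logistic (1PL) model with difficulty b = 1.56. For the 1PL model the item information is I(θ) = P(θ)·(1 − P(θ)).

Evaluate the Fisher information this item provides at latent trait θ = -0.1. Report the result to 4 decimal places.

0.1342

P = 1/(1+e^{1.6600}) = 0.1598
P(1−P) = 0.1598 × 0.8402 = 0.1342
I = P(1−P) = 0.13424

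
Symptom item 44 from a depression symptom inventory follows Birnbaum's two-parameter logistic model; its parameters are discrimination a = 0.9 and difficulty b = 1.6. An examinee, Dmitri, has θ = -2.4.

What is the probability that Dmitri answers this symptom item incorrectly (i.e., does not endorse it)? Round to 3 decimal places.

0.973

P(θ) = 1 / (1 + exp(−a(θ − b)))
Exponent: 0.9 × (-2.4 − 1.6) = -3.6000
1/(1 + e^{3.6000}) = 0.0266
P(incorrect) = 1 − 0.0266 = 0.9734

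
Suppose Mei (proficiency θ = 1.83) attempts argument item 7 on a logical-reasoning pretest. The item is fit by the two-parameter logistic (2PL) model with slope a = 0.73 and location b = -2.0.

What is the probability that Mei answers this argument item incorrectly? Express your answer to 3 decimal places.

0.058

P(θ) = 1 / (1 + exp(−a(θ − b)))
Exponent: 0.73 × (1.83 − (-2.0)) = 2.7959
1/(1 + e^{-2.7959}) = 0.9425
P(incorrect) = 1 − 0.9425 = 0.0575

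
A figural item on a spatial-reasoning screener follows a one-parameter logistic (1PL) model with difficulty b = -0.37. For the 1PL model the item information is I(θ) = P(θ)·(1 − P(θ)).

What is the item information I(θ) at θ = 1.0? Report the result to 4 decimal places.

0.1616

P = 1/(1+e^{-1.3700}) = 0.7974
P(1−P) = 0.7974 × 0.2026 = 0.1616
I = P(1−P) = 0.16157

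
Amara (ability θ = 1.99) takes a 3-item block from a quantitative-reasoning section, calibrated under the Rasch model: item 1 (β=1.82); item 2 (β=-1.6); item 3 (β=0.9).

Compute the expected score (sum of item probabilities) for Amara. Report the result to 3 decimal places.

P(θ) = 1 / (1 + exp(−(θ − β)))
P_1 = 1/(1+e^{-0.1700}) = 0.5424
P_2 = 1/(1+e^{-3.5900}) = 0.9731
P_3 = 1/(1+e^{-1.0900}) = 0.7484
E[score] = 0.5424 + 0.9731 + 0.7484 = 2.2639

2.264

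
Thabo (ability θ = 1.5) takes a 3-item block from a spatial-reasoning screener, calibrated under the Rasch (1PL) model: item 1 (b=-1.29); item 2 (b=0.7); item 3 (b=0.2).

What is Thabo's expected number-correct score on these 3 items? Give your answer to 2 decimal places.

P(θ) = 1 / (1 + exp(−(θ − b)))
P_1 = 1/(1+e^{-2.7900}) = 0.9421
P_2 = 1/(1+e^{-0.8000}) = 0.6900
P_3 = 1/(1+e^{-1.3000}) = 0.7858
E[score] = 0.9421 + 0.6900 + 0.7858 = 2.4179

2.42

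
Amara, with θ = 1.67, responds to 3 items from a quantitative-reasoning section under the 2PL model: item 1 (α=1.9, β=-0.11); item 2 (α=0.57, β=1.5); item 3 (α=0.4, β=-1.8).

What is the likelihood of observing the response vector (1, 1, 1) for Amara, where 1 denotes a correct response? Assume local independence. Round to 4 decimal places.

0.4057

P(θ) = 1 / (1 + exp(−α(θ − β)))
P_1 = 1/(1+e^{-3.3820}) = 0.9671
P_2 = 1/(1+e^{-0.0969}) = 0.5242
P_3 = 1/(1+e^{-1.3880}) = 0.8003
L = P_1 × P_2 × P_3 = 0.9671 × 0.5242 × 0.8003 = 0.40572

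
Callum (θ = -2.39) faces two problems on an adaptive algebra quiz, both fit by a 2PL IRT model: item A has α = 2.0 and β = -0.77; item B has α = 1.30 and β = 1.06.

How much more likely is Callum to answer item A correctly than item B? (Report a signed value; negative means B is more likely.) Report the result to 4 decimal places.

0.0265

P(θ) = 1 / (1 + exp(−α(θ − β)))
P_A = 0.0377
P_B = 0.0112
P_A − P_B = 0.0265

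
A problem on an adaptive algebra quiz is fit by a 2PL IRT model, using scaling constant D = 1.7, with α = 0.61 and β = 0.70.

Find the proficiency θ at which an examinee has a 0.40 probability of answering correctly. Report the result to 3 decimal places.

0.309

P(θ) = 1 / (1 + exp(−D·α(θ − β)))
logit = ln(0.4000/0.6000) = -0.4055
θ = β + logit/(1.7·α) = 0.70 + (-0.4055)/1.0370 = 0.3090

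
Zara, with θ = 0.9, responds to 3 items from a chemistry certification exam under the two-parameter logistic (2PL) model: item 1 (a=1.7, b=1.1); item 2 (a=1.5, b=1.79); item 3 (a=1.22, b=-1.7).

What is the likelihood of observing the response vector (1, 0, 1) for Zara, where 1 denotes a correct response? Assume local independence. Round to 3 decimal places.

0.316

P(θ) = 1 / (1 + exp(−a(θ − b)))
P_1 = 1/(1+e^{0.3400}) = 0.4158
P_2 = 1/(1+e^{1.3350}) = 0.2083
P_3 = 1/(1+e^{-3.1720}) = 0.9598
L = P_1 × (1−P_2) × P_3 = 0.4158 × 0.7917 × 0.9598 = 0.31594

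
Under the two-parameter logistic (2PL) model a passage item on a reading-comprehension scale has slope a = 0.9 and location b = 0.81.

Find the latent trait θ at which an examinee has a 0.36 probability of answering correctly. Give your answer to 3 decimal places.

0.171

P(θ) = 1 / (1 + exp(−a(θ − b)))
logit = ln(0.3600/0.6400) = -0.5754
θ = b + logit/(a) = 0.81 + (-0.5754)/0.9000 = 0.1707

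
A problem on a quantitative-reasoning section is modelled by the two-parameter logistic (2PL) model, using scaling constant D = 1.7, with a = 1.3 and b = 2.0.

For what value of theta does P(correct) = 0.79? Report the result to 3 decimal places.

2.600

P(theta) = 1 / (1 + exp(−D·a(theta − b)))
logit = ln(0.7900/0.2100) = 1.3249
theta = b + logit/(1.7·a) = 2.0 + 1.3249/2.2100 = 2.5995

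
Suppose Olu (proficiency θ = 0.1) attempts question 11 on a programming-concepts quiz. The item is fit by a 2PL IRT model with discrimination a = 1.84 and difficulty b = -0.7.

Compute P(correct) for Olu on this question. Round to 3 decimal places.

0.813

P(θ) = 1 / (1 + exp(−a(θ − b)))
Exponent: 1.84 × (0.1 − (-0.7)) = 1.4720
1/(1 + e^{-1.4720}) = 0.8134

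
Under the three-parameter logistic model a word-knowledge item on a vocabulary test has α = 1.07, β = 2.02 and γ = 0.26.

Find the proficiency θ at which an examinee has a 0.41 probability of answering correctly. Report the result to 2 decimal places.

0.74

P(θ) = γ + (1 − γ) · 1 / (1 + exp(−α(θ − β)))
Remove guessing floor: (0.41 − 0.26)/(1 − 0.26) = 0.2027
logit = ln(0.2027/0.7973) = -1.3695
θ = β + logit/(α) = 2.02 + (-1.3695)/1.0700 = 0.7401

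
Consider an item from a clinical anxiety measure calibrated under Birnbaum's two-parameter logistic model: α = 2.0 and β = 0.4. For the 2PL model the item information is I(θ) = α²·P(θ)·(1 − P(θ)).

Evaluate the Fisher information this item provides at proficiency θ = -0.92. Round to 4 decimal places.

0.2487

P = 1/(1+e^{2.6400}) = 0.0666
P(1−P) = 0.0666 × 0.9334 = 0.0622
I = α² × P(1−P) = 2.0² × 0.0622 = 0.24869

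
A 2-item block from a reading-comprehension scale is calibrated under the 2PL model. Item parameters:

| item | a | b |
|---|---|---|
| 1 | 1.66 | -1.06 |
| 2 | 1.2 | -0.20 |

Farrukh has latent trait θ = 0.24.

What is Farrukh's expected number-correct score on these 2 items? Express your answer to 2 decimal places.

P(θ) = 1 / (1 + exp(−a(θ − b)))
P_1 = 1/(1+e^{-2.1580}) = 0.8964
P_2 = 1/(1+e^{-0.5280}) = 0.6290
E[score] = 0.8964 + 0.6290 = 1.5254

1.53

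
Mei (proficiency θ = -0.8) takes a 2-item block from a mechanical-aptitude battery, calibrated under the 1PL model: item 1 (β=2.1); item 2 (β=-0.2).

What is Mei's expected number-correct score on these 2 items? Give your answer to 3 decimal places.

P(θ) = 1 / (1 + exp(−(θ − β)))
P_1 = 1/(1+e^{2.9000}) = 0.0522
P_2 = 1/(1+e^{0.6000}) = 0.3543
E[score] = 0.0522 + 0.3543 = 0.4065

0.406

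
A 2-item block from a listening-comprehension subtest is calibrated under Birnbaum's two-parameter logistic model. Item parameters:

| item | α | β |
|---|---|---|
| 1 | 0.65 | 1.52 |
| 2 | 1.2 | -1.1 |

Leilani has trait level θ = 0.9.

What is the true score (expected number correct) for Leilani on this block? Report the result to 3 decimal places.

1.317

P(θ) = 1 / (1 + exp(−α(θ − β)))
P_1 = 1/(1+e^{0.4030}) = 0.4006
P_2 = 1/(1+e^{-2.4000}) = 0.9168
E[score] = 0.4006 + 0.9168 = 1.3174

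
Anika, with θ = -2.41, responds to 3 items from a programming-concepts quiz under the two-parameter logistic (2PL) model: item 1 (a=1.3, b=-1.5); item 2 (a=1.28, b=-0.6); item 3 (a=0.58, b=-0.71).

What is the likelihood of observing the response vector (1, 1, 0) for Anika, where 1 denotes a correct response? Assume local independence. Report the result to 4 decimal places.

0.0153

P(θ) = 1 / (1 + exp(−a(θ − b)))
P_1 = 1/(1+e^{1.1830}) = 0.2345
P_2 = 1/(1+e^{2.3168}) = 0.0897
P_3 = 1/(1+e^{0.9860}) = 0.2717
L = P_1 × P_2 × (1−P_3) = 0.2345 × 0.0897 × 0.7283 = 0.01533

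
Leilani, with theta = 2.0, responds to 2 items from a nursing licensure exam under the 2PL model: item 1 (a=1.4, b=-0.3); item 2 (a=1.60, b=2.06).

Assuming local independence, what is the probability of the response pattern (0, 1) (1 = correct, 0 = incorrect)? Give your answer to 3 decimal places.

0.018

P(theta) = 1 / (1 + exp(−a(theta − b)))
P_1 = 1/(1+e^{-3.2200}) = 0.9616
P_2 = 1/(1+e^{0.0960}) = 0.4760
L = (1−P_1) × P_2 = 0.0384 × 0.4760 = 0.01829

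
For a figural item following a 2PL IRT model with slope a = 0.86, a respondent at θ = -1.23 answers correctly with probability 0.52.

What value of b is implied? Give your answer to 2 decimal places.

P(θ) = 1 / (1 + exp(−a(θ − b)))
logit(0.52) = ln(0.52/0.48) = 0.0800
b = θ − logit/(a) = -1.23 − 0.0800/0.8600 = -1.3231

-1.32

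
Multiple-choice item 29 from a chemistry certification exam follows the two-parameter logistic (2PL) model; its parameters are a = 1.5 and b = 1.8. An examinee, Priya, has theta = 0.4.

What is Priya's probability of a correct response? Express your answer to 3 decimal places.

0.109

P(theta) = 1 / (1 + exp(−a(theta − b)))
Exponent: 1.5 × (0.4 − 1.8) = -2.1000
1/(1 + e^{2.1000}) = 0.1091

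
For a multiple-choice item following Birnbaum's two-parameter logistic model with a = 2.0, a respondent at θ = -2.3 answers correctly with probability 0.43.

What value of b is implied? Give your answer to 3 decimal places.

-2.159

P(θ) = 1 / (1 + exp(−a(θ − b)))
logit(0.43) = ln(0.43/0.57) = -0.2819
b = θ − logit/(a) = -2.3 − (-0.2819)/2.0000 = -2.1591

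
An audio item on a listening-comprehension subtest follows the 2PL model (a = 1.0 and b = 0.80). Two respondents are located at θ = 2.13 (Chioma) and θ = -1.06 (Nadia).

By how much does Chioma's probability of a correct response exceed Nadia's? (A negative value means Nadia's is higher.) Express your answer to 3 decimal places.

0.656

P(θ) = 1 / (1 + exp(−a(θ − b)))
P(Chioma) = 0.7908  [exponent 1.3300]
P(Nadia) = 0.1347  [exponent -1.8600]
Difference = 0.7908 − 0.1347 = 0.6561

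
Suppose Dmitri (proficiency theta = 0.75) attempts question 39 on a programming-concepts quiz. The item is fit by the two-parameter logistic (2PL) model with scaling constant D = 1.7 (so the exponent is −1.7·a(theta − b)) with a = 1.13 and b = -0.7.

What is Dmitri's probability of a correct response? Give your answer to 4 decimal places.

0.9419

P(theta) = 1 / (1 + exp(−D·a(theta − b)))
Exponent: 1.7 × 1.13 × (0.75 − (-0.7)) = 2.7854
1/(1 + e^{-2.7854}) = 0.9419
P = 0.9419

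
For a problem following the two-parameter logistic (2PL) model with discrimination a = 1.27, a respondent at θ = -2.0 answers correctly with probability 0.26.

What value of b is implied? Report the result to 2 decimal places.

-1.18

P(θ) = 1 / (1 + exp(−a(θ − b)))
logit(0.26) = ln(0.26/0.74) = -1.0460
b = θ − logit/(a) = -2.0 − (-1.0460)/1.2700 = -1.1764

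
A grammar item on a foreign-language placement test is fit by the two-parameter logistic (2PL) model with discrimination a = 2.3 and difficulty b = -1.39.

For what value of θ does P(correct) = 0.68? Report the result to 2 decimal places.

P(θ) = 1 / (1 + exp(−a(θ − b)))
logit = ln(0.6800/0.3200) = 0.7538
θ = b + logit/(a) = -1.39 + 0.7538/2.3000 = -1.0623

-1.06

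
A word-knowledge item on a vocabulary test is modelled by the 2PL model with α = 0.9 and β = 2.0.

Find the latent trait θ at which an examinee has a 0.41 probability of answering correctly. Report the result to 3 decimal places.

1.596

P(θ) = 1 / (1 + exp(−α(θ − β)))
logit = ln(0.4100/0.5900) = -0.3640
θ = β + logit/(α) = 2.0 + (-0.3640)/0.9000 = 1.5956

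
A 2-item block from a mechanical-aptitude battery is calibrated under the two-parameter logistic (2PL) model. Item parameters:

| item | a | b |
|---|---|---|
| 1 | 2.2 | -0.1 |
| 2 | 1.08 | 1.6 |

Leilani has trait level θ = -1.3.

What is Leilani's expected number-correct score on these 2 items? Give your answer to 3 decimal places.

P(θ) = 1 / (1 + exp(−a(θ − b)))
P_1 = 1/(1+e^{2.6400}) = 0.0666
P_2 = 1/(1+e^{3.1320}) = 0.0418
E[score] = 0.0666 + 0.0418 = 0.1084

0.108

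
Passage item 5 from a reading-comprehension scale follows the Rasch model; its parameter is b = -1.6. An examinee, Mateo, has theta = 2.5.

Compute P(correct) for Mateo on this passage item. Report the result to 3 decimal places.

0.984

P(theta) = 1 / (1 + exp(−(theta − b)))
Exponent: (2.5 − (-1.6)) = 4.1000
1/(1 + e^{-4.1000}) = 0.9837
P = 0.9837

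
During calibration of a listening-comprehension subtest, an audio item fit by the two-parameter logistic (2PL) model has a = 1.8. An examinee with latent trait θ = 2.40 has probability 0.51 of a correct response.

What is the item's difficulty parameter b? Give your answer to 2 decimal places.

2.38

P(θ) = 1 / (1 + exp(−a(θ − b)))
logit(0.51) = ln(0.51/0.49) = 0.0400
b = θ − logit/(a) = 2.40 − 0.0400/1.8000 = 2.3778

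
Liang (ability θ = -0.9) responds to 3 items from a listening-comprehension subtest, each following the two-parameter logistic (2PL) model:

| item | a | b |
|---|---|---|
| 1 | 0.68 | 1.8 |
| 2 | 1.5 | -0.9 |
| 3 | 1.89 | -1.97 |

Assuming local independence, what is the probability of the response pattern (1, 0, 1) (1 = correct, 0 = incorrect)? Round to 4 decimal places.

P(θ) = 1 / (1 + exp(−a(θ − b)))
P_1 = 1/(1+e^{1.8360}) = 0.1375
P_2 = 1/(1+e^{0.0000}) = 0.5000
P_3 = 1/(1+e^{-2.0223}) = 0.8831
L = P_1 × (1−P_2) × P_3 = 0.1375 × 0.5000 × 0.8831 = 0.06073

0.0607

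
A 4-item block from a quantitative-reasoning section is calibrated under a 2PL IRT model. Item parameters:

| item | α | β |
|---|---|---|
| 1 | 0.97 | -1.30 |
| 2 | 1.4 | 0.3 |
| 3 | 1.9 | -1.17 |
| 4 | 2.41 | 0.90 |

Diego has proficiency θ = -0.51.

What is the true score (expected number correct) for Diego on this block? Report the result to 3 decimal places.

P(θ) = 1 / (1 + exp(−α(θ − β)))
P_1 = 1/(1+e^{-0.7663}) = 0.6827
P_2 = 1/(1+e^{1.1340}) = 0.2434
P_3 = 1/(1+e^{-1.2540}) = 0.7780
P_4 = 1/(1+e^{3.3981}) = 0.0324
E[score] = 0.6827 + 0.2434 + 0.7780 + 0.0324 = 1.7365

1.736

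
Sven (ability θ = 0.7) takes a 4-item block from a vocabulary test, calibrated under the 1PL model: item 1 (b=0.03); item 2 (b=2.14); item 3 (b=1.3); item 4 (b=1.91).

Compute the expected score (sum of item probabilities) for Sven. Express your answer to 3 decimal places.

P(θ) = 1 / (1 + exp(−(θ − b)))
P_1 = 1/(1+e^{-0.6700}) = 0.6615
P_2 = 1/(1+e^{1.4400}) = 0.1915
P_3 = 1/(1+e^{0.6000}) = 0.3543
P_4 = 1/(1+e^{1.2100}) = 0.2297
E[score] = 0.6615 + 0.1915 + 0.3543 + 0.2297 = 1.4371

1.437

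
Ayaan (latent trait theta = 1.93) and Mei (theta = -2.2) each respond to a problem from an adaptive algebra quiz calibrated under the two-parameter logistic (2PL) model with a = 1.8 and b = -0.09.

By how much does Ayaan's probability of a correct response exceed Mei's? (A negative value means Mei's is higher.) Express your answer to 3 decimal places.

0.952

P(theta) = 1 / (1 + exp(−a(theta − b)))
P(Ayaan) = 0.9743  [exponent 3.6360]
P(Mei) = 0.0219  [exponent -3.7980]
Difference = 0.9743 − 0.0219 = 0.9524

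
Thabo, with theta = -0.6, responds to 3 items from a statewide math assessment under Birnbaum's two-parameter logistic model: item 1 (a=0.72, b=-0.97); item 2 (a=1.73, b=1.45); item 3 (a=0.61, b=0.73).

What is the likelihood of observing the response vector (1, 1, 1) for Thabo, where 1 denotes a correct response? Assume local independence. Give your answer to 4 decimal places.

P(theta) = 1 / (1 + exp(−a(theta − b)))
P_1 = 1/(1+e^{-0.2664}) = 0.5662
P_2 = 1/(1+e^{3.5465}) = 0.0280
P_3 = 1/(1+e^{0.8113}) = 0.3076
L = P_1 × P_2 × P_3 = 0.5662 × 0.0280 × 0.3076 = 0.00488

0.0049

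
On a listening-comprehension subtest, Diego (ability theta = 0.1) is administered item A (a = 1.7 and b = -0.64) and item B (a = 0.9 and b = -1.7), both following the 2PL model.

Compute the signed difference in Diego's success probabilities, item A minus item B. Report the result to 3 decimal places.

P(theta) = 1 / (1 + exp(−a(theta − b)))
P_A = 0.7787
P_B = 0.8348
P_A − P_B = -0.0561

-0.056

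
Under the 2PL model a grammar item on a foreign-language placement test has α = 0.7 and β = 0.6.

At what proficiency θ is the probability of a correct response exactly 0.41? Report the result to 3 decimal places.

0.080

P(θ) = 1 / (1 + exp(−α(θ − β)))
logit = ln(0.4100/0.5900) = -0.3640
θ = β + logit/(α) = 0.6 + (-0.3640)/0.7000 = 0.0800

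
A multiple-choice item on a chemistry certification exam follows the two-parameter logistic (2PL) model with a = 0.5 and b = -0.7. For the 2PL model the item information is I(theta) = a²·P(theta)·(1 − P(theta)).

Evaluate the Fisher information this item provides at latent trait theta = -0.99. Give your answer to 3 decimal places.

P = 1/(1+e^{0.1450}) = 0.4638
P(1−P) = 0.4638 × 0.5362 = 0.2487
I = a² × P(1−P) = 0.5² × 0.2487 = 0.06217

0.062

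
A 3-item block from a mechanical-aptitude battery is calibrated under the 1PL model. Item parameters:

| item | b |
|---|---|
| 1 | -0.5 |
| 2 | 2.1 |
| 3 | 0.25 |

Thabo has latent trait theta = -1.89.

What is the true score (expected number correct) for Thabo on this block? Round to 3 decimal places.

0.323

P(theta) = 1 / (1 + exp(−(theta − b)))
P_1 = 1/(1+e^{1.3900}) = 0.1994
P_2 = 1/(1+e^{3.9900}) = 0.0182
P_3 = 1/(1+e^{2.1400}) = 0.1053
E[score] = 0.1994 + 0.0182 + 0.1053 = 0.3228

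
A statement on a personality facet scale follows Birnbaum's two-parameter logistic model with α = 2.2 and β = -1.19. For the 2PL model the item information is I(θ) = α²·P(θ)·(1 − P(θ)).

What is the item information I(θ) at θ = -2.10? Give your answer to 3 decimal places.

P = 1/(1+e^{2.0020}) = 0.1190
P(1−P) = 0.1190 × 0.8810 = 0.1048
I = α² × P(1−P) = 2.2² × 0.1048 = 0.50740

0.507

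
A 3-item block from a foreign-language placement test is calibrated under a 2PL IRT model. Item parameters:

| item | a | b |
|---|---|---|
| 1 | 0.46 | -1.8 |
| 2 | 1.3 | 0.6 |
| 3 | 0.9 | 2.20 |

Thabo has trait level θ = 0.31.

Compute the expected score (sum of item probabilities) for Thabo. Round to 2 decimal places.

1.29

P(θ) = 1 / (1 + exp(−a(θ − b)))
P_1 = 1/(1+e^{-0.9706}) = 0.7252
P_2 = 1/(1+e^{0.3770}) = 0.4069
P_3 = 1/(1+e^{1.7010}) = 0.1543
E[score] = 0.7252 + 0.4069 + 0.1543 = 1.2864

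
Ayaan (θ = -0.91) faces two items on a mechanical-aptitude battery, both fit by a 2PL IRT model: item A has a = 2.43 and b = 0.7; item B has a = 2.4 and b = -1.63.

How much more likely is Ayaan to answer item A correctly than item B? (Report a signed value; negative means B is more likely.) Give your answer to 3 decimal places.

P(θ) = 1 / (1 + exp(−a(θ − b)))
P_A = 0.0196
P_B = 0.8492
P_A − P_B = -0.8296

-0.830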